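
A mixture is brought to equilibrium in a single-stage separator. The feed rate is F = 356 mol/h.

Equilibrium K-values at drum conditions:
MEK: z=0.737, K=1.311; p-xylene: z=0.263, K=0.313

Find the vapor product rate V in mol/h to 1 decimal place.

V = 80.9 mol/h

Rachford–Rice: g(V/F) = Σ zᵢ(Kᵢ−1)/(1+V/F(Kᵢ−1)) = 0.
g(0) = ΣzᵢKᵢ − 1 = 0.049 and g(1) = 1 − Σzᵢ/Kᵢ = -0.402, so a root lies in (0, 1).
Binary case is linear: z₁(K₁−1)(1+V/F(K₂−1)) + z₂(K₂−1)(1+V/F(K₁−1)) = 0
⇒ V/F = [z₁(K₁−1)+z₂(K₂−1)] / [−(K₁−1)(K₂−1)] = 0.0485/0.2137 = 0.227
Then V = V/F·F = 0.2271·356 = 80.9 mol/h and L = F − V = 275.1 mol/h.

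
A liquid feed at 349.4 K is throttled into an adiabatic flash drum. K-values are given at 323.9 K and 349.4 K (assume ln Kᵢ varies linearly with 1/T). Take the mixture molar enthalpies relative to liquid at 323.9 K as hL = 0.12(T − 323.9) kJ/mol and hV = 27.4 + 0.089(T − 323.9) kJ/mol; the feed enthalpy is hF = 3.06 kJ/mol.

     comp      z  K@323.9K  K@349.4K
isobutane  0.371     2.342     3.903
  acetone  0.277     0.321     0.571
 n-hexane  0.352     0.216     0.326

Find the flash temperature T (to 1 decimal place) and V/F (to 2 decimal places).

T = 327.1 K, V/F = 0.10

Adiabatic flash: solve Rachford–Rice at each trial T, then check hF = ψ·hV(T) + (1−ψ)·hL(T).
  T = 323.9 K: K = (2.342, 0.321, 0.216), RR gives ψ = 0.034, H_out = 0.934 kJ/mol
  T = 349.4 K: K = (3.903, 0.571, 0.326), RR gives ψ = 0.429, H_out = 14.483 kJ/mol
  T = 336.6 K: K = (3.050, 0.432, 0.267), RR gives ψ = 0.253, H_out = 8.369 kJ/mol
  T = 330.2 K: K = (2.677, 0.373, 0.241), RR gives ψ = 0.153, H_out = 4.931 kJ/mol
  T = 327.0 K: K = (2.503, 0.346, 0.228), RR gives ψ = 0.096, H_out = 3.002 kJ/mol
  T = 328.6 K: K = (2.589, 0.359, 0.234), RR gives ψ = 0.126, H_out = 3.989 kJ/mol
Linear interpolation between T = 327.0 (H_out = 3.002) and T = 328.6 (H_out = 3.989) on hF = 3.06 gives T ≈ 327.1 K, at which ψ = 0.10.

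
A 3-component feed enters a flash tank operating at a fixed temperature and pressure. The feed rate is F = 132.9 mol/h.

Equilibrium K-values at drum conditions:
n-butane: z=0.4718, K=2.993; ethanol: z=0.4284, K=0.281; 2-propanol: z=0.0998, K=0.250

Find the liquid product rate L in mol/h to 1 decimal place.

L = 81.6 mol/h

Material balance + equilibrium reduce to Σ zᵢ(Kᵢ−1)/(1+V/F(Kᵢ−1)) = 0.
g(0) = ΣzᵢKᵢ − 1 = 0.5574 and g(1) = 1 − Σzᵢ/Kᵢ = -1.0814, so a root lies in (0, 1).
Newton iteration, V/F⁰ = 0.59:
  V/F = 0.5900: g = -0.23706, g' = -1.2445 → V/F = 0.3995
  V/F = 0.3995: g = -0.01553, g' = -1.1312 → V/F = 0.3858
Converged at V/F = 0.3858.
Then V = V/F·F = 0.3858·132.9 = 51.3 mol/h and L = F − V = 81.6 mol/h.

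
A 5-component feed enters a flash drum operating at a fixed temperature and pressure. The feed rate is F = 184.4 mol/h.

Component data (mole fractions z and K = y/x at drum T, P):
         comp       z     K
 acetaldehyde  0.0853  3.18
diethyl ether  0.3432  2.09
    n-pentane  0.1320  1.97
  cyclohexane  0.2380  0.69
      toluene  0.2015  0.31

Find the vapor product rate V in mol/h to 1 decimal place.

Let ψ = V/F and solve Σ zᵢ(Kᵢ−1)/(1+ψ(Kᵢ−1)) = 0.
Check two-phase: ΣzᵢKᵢ = 1.4753 > 1 and Σzᵢ/Kᵢ = 1.2530 > 1, so g(0) = 0.4753 > 0 and g(1) = -0.2530 < 0.
Newton iteration, ψ⁰ = 0.5:
  ψ = 0.5000: g = 0.11774, g' = -0.5756 → ψ = 0.7046
  ψ = 0.7046: g = -0.00399, g' = -0.6381 → ψ = 0.6983
Converged at ψ = 0.6983.
Then V = ψ·F = 0.6983·184.4 = 128.8 mol/h and L = F − V = 55.6 mol/h.

V = 128.8 mol/h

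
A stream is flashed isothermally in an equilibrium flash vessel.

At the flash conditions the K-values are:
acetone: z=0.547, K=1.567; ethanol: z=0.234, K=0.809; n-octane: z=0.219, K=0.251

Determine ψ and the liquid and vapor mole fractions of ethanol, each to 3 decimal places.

ψ = 0.318, x_ethanol = 0.249, y_ethanol = 0.202

Material balance + equilibrium reduce to Σ zᵢ(Kᵢ−1)/(1+ψ(Kᵢ−1)) = 0.
Check two-phase: ΣzᵢKᵢ = 1.101 > 1 and Σzᵢ/Kᵢ = 1.511 > 1, so g(0) = 0.101 > 0 and g(1) = -0.511 < 0.
Newton–Raphson from ψ = 0.7:
  ψ = 0.700: g = -0.1744, g' = -0.644 → ψ = 0.429
  ψ = 0.429: g = -0.0411, g' = -0.391 → ψ = 0.324
  ψ = 0.324: g = -0.0023, g' = -0.350 → ψ = 0.318
Converged at ψ = 0.318.
Compositions from xᵢ = zᵢ/(1+ψ(Kᵢ−1)), yᵢ = Kᵢxᵢ:
  acetone: x = 0.464, y = 0.726
  ethanol: x = 0.249, y = 0.202
  n-octane: x = 0.287, y = 0.072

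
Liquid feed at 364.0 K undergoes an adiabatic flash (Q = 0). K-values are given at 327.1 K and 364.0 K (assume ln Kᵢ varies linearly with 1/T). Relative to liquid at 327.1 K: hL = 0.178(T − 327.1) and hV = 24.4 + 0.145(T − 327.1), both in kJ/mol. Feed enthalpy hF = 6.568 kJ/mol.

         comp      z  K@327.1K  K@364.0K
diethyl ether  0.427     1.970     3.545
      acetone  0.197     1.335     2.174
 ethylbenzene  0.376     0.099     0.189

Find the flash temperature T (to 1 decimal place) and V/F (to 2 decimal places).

Adiabatic flash: solve Rachford–Rice at each trial T, then check hF = ψ·hV(T) + (1−ψ)·hL(T).
  T = 327.1 K: K = (1.970, 1.335, 0.099), RR gives ψ = 0.194, H_out = 4.734 kJ/mol
  T = 364.0 K: K = (3.545, 2.174, 0.189), RR gives ψ = 0.580, H_out = 20.025 kJ/mol
  T = 345.6 K: K = (2.687, 1.727, 0.139), RR gives ψ = 0.441, H_out = 13.781 kJ/mol
  T = 336.4 K: K = (2.312, 1.525, 0.118), RR gives ψ = 0.342, H_out = 9.886 kJ/mol
  T = 331.8 K: K = (2.139, 1.429, 0.108), RR gives ψ = 0.277, H_out = 7.551 kJ/mol
  T = 329.5 K: K = (2.055, 1.383, 0.104), RR gives ψ = 0.239, H_out = 6.238 kJ/mol
Linear interpolation between T = 329.5 (H_out = 6.238) and T = 331.8 (H_out = 7.551) on hF = 6.568 gives T ≈ 330.1 K, at which ψ = 0.25.

T = 330.1 K, V/F = 0.25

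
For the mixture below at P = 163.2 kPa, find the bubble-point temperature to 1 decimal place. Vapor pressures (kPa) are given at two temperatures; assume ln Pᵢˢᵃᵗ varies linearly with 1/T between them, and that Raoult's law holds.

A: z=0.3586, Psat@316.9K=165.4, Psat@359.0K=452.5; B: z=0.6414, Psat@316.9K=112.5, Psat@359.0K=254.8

T = 326.0 K

Bubble-point temperature: ΣzᵢPᵢˢᵃᵗ(T) = P. Interpolate ln Pᵢˢᵃᵗ = aᵢ + bᵢ/T.
  T = 316.9 K: ΣzᵢPᵢˢᵃᵗ = 131.47 kPa
  T = 359.0 K: ΣzᵢPᵢˢᵃᵗ = 325.70 kPa
  T = 337.9 K: ΣzᵢPᵢˢᵃᵗ = 212.39 kPa
  T = 327.4 K: ΣzᵢPᵢˢᵃᵗ = 168.34 kPa
  T = 322.1 K: ΣzᵢPᵢˢᵃᵗ = 148.88 kPa
  T = 324.8 K: ΣzᵢPᵢˢᵃᵗ = 158.57 kPa
Interpolating between 324.8 K and 327.4 K gives T ≈ 326.0 K.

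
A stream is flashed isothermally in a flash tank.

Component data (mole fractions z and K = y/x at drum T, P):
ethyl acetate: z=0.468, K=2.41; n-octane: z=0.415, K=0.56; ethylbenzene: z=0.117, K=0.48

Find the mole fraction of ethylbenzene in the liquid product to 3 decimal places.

x_ethylbenzene = 0.176

Material balance + equilibrium reduce to Σ zᵢ(Kᵢ−1)/(1+V/F(Kᵢ−1)) = 0.
Check two-phase: ΣzᵢKᵢ = 1.416 > 1 and Σzᵢ/Kᵢ = 1.179 > 1, so g(0) = 0.416 > 0 and g(1) = -0.179 < 0.
Iterate (Newton) starting at V/F = 0.32:
  V/F = 0.320: g = 0.1692, g' = -0.596 → V/F = 0.604
  V/F = 0.604: g = 0.0191, g' = -0.488 → V/F = 0.643
Converged at V/F = 0.643.
Compositions from xᵢ = zᵢ/(1+V/F(Kᵢ−1)), yᵢ = Kᵢxᵢ:
  ethyl acetate: x = 0.245, y = 0.592
  n-octane: x = 0.579, y = 0.324
  ethylbenzene: x = 0.176, y = 0.084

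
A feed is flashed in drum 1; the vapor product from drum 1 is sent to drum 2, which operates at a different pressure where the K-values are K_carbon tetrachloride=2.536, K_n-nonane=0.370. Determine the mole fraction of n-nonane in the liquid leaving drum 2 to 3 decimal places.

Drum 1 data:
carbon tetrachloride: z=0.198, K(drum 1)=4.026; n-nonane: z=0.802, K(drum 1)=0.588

x_n-nonane (drum 2) = 0.709

Drum 1:
Material balance + equilibrium reduce to Σ zᵢ(Kᵢ−1)/(1+ψ₁(Kᵢ−1)) = 0.
g(0) = ΣzᵢKᵢ − 1 = 0.269 and g(1) = 1 − Σzᵢ/Kᵢ = -0.413, so a root lies in (0, 1).
Binary case is linear: z₁(K₁−1)(1+ψ₁(K₂−1)) + z₂(K₂−1)(1+ψ₁(K₁−1)) = 0
⇒ ψ₁ = [z₁(K₁−1)+z₂(K₂−1)] / [−(K₁−1)(K₂−1)] = 0.2687/1.2467 = 0.216
Drum-1 compositions:
  carbon tetrachloride: x = 0.120, y = 0.482
  n-nonane: x = 0.880, y = 0.518
Drum-2 feed = drum-1 vapor: z₂ = (0.4825, 0.5175).
Drum 2:
Let ψ₂ = V/F and solve Σ zᵢ(Kᵢ−1)/(1+ψ₂(Kᵢ−1)) = 0.
Feasibility: ΣzᵢKᵢ = 1.415, Σzᵢ/Kᵢ = 1.589 — both > 1, two phases present.
Binary case is linear: z₁(K₁−1)(1+ψ₂(K₂−1)) + z₂(K₂−1)(1+ψ₂(K₁−1)) = 0
⇒ ψ₂ = [z₁(K₁−1)+z₂(K₂−1)] / [−(K₁−1)(K₂−1)] = 0.4150/0.9677 = 0.429
  carbon tetrachloride: x = 0.291, y = 0.738
  n-nonane: x = 0.709, y = 0.262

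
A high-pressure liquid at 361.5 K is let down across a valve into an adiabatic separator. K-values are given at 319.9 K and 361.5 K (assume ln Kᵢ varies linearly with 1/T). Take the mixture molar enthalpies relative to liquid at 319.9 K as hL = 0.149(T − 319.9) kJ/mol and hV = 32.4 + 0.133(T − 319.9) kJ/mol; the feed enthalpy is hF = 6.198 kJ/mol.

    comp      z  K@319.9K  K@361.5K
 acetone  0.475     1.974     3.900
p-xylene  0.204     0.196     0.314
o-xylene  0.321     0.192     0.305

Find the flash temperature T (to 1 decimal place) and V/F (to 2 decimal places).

T = 326.0 K, V/F = 0.16

Adiabatic flash: solve Rachford–Rice at each trial T, then check hF = ψ·hV(T) + (1−ψ)·hL(T).
  T = 319.9 K: K = (1.974, 0.196, 0.192), RR gives ψ = 0.050, H_out = 1.620 kJ/mol
  T = 361.5 K: K = (3.900, 0.314, 0.305), RR gives ψ = 0.506, H_out = 22.252 kJ/mol
  T = 340.7 K: K = (2.833, 0.252, 0.245), RR gives ψ = 0.345, H_out = 14.166 kJ/mol
  T = 330.3 K: K = (2.378, 0.223, 0.218), RR gives ψ = 0.228, H_out = 8.898 kJ/mol
  T = 325.1 K: K = (2.170, 0.209, 0.205), RR gives ψ = 0.150, H_out = 5.619 kJ/mol
  T = 327.7 K: K = (2.273, 0.216, 0.211), RR gives ψ = 0.191, H_out = 7.330 kJ/mol
  T = 326.4 K: K = (2.221, 0.213, 0.208), RR gives ψ = 0.171, H_out = 6.494 kJ/mol
Linear interpolation between T = 325.1 (H_out = 5.619) and T = 326.4 (H_out = 6.494) on hF = 6.198 gives T ≈ 326.0 K, at which ψ = 0.16.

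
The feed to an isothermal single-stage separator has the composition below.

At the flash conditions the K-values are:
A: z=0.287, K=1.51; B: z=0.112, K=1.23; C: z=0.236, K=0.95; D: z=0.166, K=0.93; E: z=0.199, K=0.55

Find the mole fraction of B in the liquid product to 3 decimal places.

Rachford–Rice: g(ψ) = Σ zᵢ(Kᵢ−1)/(1+ψ(Kᵢ−1)) = 0.
Check two-phase: ΣzᵢKᵢ = 1.059 > 1 and Σzᵢ/Kᵢ = 1.070 > 1, so g(0) = 0.059 > 0 and g(1) = -0.070 < 0.
Iterate (Newton) starting at ψ = 0.5:
  ψ = 0.500: g = 0.0000, g' = -0.121 → ψ = 0.500
Converged at ψ = 0.500.
Compositions from xᵢ = zᵢ/(1+ψ(Kᵢ−1)), yᵢ = Kᵢxᵢ:
  A: x = 0.229, y = 0.345
  B: x = 0.100, y = 0.124
  C: x = 0.242, y = 0.230
  D: x = 0.172, y = 0.160
  E: x = 0.257, y = 0.141

x_B = 0.100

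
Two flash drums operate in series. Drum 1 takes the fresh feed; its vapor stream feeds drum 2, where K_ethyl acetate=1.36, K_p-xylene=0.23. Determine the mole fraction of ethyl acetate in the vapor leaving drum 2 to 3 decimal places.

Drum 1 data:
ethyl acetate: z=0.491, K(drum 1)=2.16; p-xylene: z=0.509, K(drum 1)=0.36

y_ethyl acetate (drum 2) = 0.927

Drum 1:
Material balance + equilibrium reduce to Σ zᵢ(Kᵢ−1)/(1+ψ₁(Kᵢ−1)) = 0.
Check two-phase: ΣzᵢKᵢ = 1.244 > 1 and Σzᵢ/Kᵢ = 1.641 > 1, so g(0) = 0.244 > 0 and g(1) = -0.641 < 0.
Iterate (Newton) starting at ψ₁ = 0.36:
  ψ₁ = 0.360: g = -0.0215, g' = -0.681 → ψ₁ = 0.328
Converged at ψ₁ = 0.328.
Drum-1 compositions:
  ethyl acetate: x = 0.356, y = 0.768
  p-xylene: x = 0.644, y = 0.232
Drum-2 feed = drum-1 vapor: z₂ = (0.7680, 0.2320).
Drum 2:
Rachford–Rice: g(ψ₂) = Σ zᵢ(Kᵢ−1)/(1+ψ₂(Kᵢ−1)) = 0.
g(0) = ΣzᵢKᵢ − 1 = 0.098 and g(1) = 1 − Σzᵢ/Kᵢ = -0.573, so a root lies in (0, 1).
Newton iteration, ψ₂⁰ = 0.5:
  ψ₂ = 0.500: g = -0.0562, g' = -0.435 → ψ₂ = 0.371
  ψ₂ = 0.371: g = -0.0062, g' = -0.347 → ψ₂ = 0.353
Converged at ψ₂ = 0.353.
  ethyl acetate: x = 0.681, y = 0.927
  p-xylene: x = 0.319, y = 0.073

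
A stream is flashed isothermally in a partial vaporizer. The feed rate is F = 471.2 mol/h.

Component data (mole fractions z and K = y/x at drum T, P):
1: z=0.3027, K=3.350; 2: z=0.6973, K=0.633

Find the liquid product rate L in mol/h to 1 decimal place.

Binary case is linear: z₁(K₁−1)(1+β(K₂−1)) + z₂(K₂−1)(1+β(K₁−1)) = 0
⇒ β = [z₁(K₁−1)+z₂(K₂−1)] / [−(K₁−1)(K₂−1)] = 0.45544/0.86245 = 0.5281
Then V = β·F = 0.5281·471.2 = 248.8 mol/h and L = F − V = 222.4 mol/h.

L = 222.4 mol/h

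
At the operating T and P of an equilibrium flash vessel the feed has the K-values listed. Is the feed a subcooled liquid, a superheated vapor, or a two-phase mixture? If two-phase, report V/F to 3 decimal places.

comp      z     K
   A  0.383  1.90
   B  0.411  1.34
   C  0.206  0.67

superheated vapor

ΣzᵢKᵢ = 1.416; Σzᵢ/Kᵢ = 0.816.
Since Σzᵢ/Kᵢ < 1 the mixture is above its dew point — single vapor phase.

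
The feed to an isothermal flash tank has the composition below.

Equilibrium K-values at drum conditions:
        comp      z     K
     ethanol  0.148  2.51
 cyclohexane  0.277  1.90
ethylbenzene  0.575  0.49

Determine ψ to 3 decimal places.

Iterate (Newton) starting at ψ = 0.47:
  ψ = 0.470: g = -0.0798, g' = -0.485 → ψ = 0.305
  ψ = 0.305: g = 0.0011, g' = -0.506 → ψ = 0.308
Converged at ψ = 0.308.

ψ = 0.308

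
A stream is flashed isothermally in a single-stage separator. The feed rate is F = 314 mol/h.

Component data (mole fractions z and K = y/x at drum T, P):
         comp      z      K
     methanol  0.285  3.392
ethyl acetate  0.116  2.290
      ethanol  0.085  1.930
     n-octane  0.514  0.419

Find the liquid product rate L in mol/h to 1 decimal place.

L = 143.2 mol/h

Material balance + equilibrium reduce to Σ zᵢ(Kᵢ−1)/(1+V/F(Kᵢ−1)) = 0.
g(0) = ΣzᵢKᵢ − 1 = 0.612 and g(1) = 1 − Σzᵢ/Kᵢ = -0.405, so a root lies in (0, 1).
Newton–Raphson from V/F = 0.5:
  V/F = 0.500: g = 0.0345, g' = -0.788 → V/F = 0.544
Converged at V/F = 0.544.
Then V = V/F·F = 0.5440·314 = 170.8 mol/h and L = F − V = 143.2 mol/h.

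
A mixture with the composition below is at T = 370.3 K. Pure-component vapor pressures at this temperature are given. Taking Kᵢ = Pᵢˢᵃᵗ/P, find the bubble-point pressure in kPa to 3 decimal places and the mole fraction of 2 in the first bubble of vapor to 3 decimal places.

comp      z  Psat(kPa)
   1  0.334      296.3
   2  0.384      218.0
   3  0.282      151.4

At the bubble point ψ → 0, so ΣzᵢKᵢ = 1 with Kᵢ = Pᵢˢᵃᵗ/P ⇒ P = ΣzᵢPᵢˢᵃᵗ.
P = 0.334·296.3 + 0.384·218.0 + 0.282·151.4 = 225.371 kPa
yᵢ = zᵢPᵢˢᵃᵗ/P ⇒ y_2 = 0.384·218.0/225.371 = 0.371

Pbub = 225.371 kPa, y_2 = 0.371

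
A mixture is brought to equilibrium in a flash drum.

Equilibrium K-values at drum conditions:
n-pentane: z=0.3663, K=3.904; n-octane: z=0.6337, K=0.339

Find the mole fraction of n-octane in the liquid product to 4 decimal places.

Material balance + equilibrium reduce to Σ zᵢ(Kᵢ−1)/(1+ψ(Kᵢ−1)) = 0.
Feasibility: ΣzᵢKᵢ = 1.6449, Σzᵢ/Kᵢ = 1.9631 — both > 1, two phases present.
Newton–Raphson from ψ = 0.69:
  ψ = 0.6900: g = -0.41598, g' = -1.2783 → ψ = 0.3646
  ψ = 0.3646: g = -0.03517, g' = -1.2094 → ψ = 0.3355
  ψ = 0.3355: g = 0.00056, g' = -1.2497 → ψ = 0.3359
Converged at ψ = 0.3359.
Compositions from xᵢ = zᵢ/(1+ψ(Kᵢ−1)), yᵢ = Kᵢxᵢ:
  n-pentane: x = 0.1854, y = 0.7239
  n-octane: x = 0.8146, y = 0.2761

x_n-octane = 0.8146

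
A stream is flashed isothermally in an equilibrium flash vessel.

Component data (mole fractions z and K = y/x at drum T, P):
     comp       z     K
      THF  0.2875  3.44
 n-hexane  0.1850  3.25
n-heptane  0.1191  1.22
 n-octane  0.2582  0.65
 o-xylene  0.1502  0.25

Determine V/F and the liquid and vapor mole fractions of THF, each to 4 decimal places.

V/F = 0.8016, x_THF = 0.0973, y_THF = 0.3346

Material balance + equilibrium reduce to Σ zᵢ(Kᵢ−1)/(1+V/F(Kᵢ−1)) = 0.
Feasibility: ΣzᵢKᵢ = 1.9409, Σzᵢ/Kᵢ = 1.2362 — both > 1, two phases present.
Newton–Raphson from V/F = 0.59:
  V/F = 0.5900: g = 0.17363, g' = -0.7871 → V/F = 0.8106
  V/F = 0.8106: g = -0.00829, g' = -0.9260 → V/F = 0.8017
  V/F = 0.8017: g = -0.00006, g' = -0.9116 → V/F = 0.8016
Converged at V/F = 0.8016.
Compositions from xᵢ = zᵢ/(1+V/F(Kᵢ−1)), yᵢ = Kᵢxᵢ:
  THF: x = 0.0973, y = 0.3346
  n-hexane: x = 0.0660, y = 0.2145
  n-heptane: x = 0.1012, y = 0.1235
  n-octane: x = 0.3589, y = 0.2333
  o-xylene: x = 0.3766, y = 0.0942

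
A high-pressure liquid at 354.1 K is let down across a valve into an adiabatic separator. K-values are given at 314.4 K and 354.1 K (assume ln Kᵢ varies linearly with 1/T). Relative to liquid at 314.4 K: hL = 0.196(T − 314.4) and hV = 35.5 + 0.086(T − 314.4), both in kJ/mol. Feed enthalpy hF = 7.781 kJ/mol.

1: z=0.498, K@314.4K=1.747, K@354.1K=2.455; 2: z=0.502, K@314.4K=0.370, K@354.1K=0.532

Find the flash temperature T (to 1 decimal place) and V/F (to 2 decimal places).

T = 318.6 K, V/F = 0.20

Adiabatic flash: solve Rachford–Rice at each trial T, then check hF = ψ·hV(T) + (1−ψ)·hL(T).
  T = 314.4 K: K = (1.747, 0.370), RR gives ψ = 0.118, H_out = 4.205 kJ/mol
  T = 354.1 K: K = (2.455, 0.532), RR gives ψ = 0.719, H_out = 30.168 kJ/mol
  T = 334.2 K: K = (2.091, 0.448), RR gives ψ = 0.443, H_out = 18.627 kJ/mol
  T = 324.3 K: K = (1.917, 0.408), RR gives ψ = 0.294, H_out = 12.063 kJ/mol
  T = 319.4 K: K = (1.832, 0.389), RR gives ψ = 0.212, H_out = 8.390 kJ/mol
  T = 316.9 K: K = (1.789, 0.380), RR gives ψ = 0.167, H_out = 6.362 kJ/mol
  T = 318.1 K: K = (1.810, 0.384), RR gives ψ = 0.189, H_out = 7.350 kJ/mol
Linear interpolation between T = 318.1 (H_out = 7.350) and T = 319.4 (H_out = 8.390) on hF = 7.781 gives T ≈ 318.6 K, at which ψ = 0.20.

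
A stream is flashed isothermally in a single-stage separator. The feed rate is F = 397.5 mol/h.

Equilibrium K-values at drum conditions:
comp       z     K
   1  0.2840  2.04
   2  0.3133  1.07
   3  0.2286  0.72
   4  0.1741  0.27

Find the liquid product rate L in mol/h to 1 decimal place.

L = 262.5 mol/h

Rachford–Rice: g(ψ) = Σ zᵢ(Kᵢ−1)/(1+ψ(Kᵢ−1)) = 0.
g(0) = ΣzᵢKᵢ − 1 = 0.1262 and g(1) = 1 − Σzᵢ/Kᵢ = -0.3943, so a root lies in (0, 1).
Newton iteration, ψ⁰ = 0.5:
  ψ = 0.5000: g = -0.05907, g' = -0.3887 → ψ = 0.3480
  ψ = 0.3480: g = -0.00303, g' = -0.3558 → ψ = 0.3395
Converged at ψ = 0.3395.
Then V = ψ·F = 0.3395·397.5 = 135.0 mol/h and L = F − V = 262.5 mol/h.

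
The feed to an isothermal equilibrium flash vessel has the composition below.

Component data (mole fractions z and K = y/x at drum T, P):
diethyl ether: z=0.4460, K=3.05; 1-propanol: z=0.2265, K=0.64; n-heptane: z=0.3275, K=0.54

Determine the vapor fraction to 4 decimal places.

Material balance + equilibrium reduce to Σ zᵢ(Kᵢ−1)/(1+ψ(Kᵢ−1)) = 0.
g(0) = ΣzᵢKᵢ − 1 = 0.6821 and g(1) = 1 − Σzᵢ/Kᵢ = -0.1066, so a root lies in (0, 1).
Newton iteration, ψ⁰ = 0.5:
  ψ = 0.5000: g = 0.15642, g' = -0.6176 → ψ = 0.7533
  ψ = 0.7533: g = 0.01696, g' = -0.5071 → ψ = 0.7867
  ψ = 0.7867: g = 0.00009, g' = -0.5019 → ψ = 0.7869
Converged at ψ = 0.7869.

ψ = 0.7869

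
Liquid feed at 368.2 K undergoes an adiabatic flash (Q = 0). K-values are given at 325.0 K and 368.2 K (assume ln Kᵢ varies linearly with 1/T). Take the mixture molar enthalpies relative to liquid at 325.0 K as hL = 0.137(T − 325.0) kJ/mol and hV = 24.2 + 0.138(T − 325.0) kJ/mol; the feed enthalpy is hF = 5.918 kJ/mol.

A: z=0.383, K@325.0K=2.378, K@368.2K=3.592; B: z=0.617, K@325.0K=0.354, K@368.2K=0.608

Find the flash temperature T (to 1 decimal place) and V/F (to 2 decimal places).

T = 330.4 K, V/F = 0.21

Adiabatic flash: solve Rachford–Rice at each trial T, then check hF = ψ·hV(T) + (1−ψ)·hL(T).
  T = 325.0 K: K = (2.378, 0.354), RR gives ψ = 0.145, H_out = 3.512 kJ/mol
  T = 368.2 K: K = (3.592, 0.608), RR gives ψ = 0.739, H_out = 23.834 kJ/mol
  T = 346.6 K: K = (2.960, 0.472), RR gives ψ = 0.410, H_out = 12.900 kJ/mol
  T = 335.8 K: K = (2.663, 0.411), RR gives ψ = 0.279, H_out = 8.227 kJ/mol
  T = 330.4 K: K = (2.519, 0.382), RR gives ψ = 0.213, H_out = 5.899 kJ/mol
  T = 333.1 K: K = (2.590, 0.396), RR gives ψ = 0.246, H_out = 7.067 kJ/mol
  T = 331.8 K: K = (2.556, 0.389), RR gives ψ = 0.230, H_out = 6.506 kJ/mol
Linear interpolation between T = 330.4 (H_out = 5.899) and T = 331.8 (H_out = 6.506) on hF = 5.918 gives T ≈ 330.4 K, at which ψ = 0.21.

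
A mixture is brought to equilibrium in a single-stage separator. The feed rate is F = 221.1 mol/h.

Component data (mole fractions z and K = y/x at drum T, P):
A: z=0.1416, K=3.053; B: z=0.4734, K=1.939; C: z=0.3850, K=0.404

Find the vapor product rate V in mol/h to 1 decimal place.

V = 152.7 mol/h

Rachford–Rice: g(ψ) = Σ zᵢ(Kᵢ−1)/(1+ψ(Kᵢ−1)) = 0.
g(0) = ΣzᵢKᵢ − 1 = 0.5058 and g(1) = 1 − Σzᵢ/Kᵢ = -0.2435, so a root lies in (0, 1).
Iterate (Newton) starting at ψ = 0.5:
  ψ = 0.5000: g = 0.11908, g' = -0.6161 → ψ = 0.6933
  ψ = 0.6933: g = -0.00182, g' = -0.6519 → ψ = 0.6905
Converged at ψ = 0.6905.
Then V = ψ·F = 0.6905·221.1 = 152.7 mol/h and L = F − V = 68.4 mol/h.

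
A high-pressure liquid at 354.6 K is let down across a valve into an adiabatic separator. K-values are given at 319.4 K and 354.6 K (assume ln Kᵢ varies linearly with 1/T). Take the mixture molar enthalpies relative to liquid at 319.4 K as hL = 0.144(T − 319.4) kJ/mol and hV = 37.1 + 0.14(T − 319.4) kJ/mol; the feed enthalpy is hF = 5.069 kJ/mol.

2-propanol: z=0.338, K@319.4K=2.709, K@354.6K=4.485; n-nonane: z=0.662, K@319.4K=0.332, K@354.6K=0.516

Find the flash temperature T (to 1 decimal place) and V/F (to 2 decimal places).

Adiabatic flash: solve Rachford–Rice at each trial T, then check hF = ψ·hV(T) + (1−ψ)·hL(T).
  T = 319.4 K: K = (2.709, 0.332), RR gives ψ = 0.119, H_out = 4.401 kJ/mol
  T = 354.6 K: K = (4.485, 0.516), RR gives ψ = 0.508, H_out = 23.858 kJ/mol
  T = 337.0 K: K = (3.532, 0.419), RR gives ψ = 0.320, H_out = 14.383 kJ/mol
  T = 328.2 K: K = (3.104, 0.374), RR gives ψ = 0.225, H_out = 9.619 kJ/mol
  T = 323.8 K: K = (2.903, 0.353), RR gives ψ = 0.174, H_out = 7.093 kJ/mol
  T = 321.6 K: K = (2.805, 0.342), RR gives ψ = 0.147, H_out = 5.772 kJ/mol
Linear interpolation between T = 319.4 (H_out = 4.401) and T = 321.6 (H_out = 5.772) on hF = 5.069 gives T ≈ 320.5 K, at which ψ = 0.13.

T = 320.5 K, V/F = 0.13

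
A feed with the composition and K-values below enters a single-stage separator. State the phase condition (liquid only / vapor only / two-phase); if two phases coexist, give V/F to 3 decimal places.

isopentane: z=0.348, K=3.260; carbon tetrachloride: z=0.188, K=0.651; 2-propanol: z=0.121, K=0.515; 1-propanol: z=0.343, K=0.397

two-phase, V/F = 0.389

ΣzᵢKᵢ = 1.455; Σzᵢ/Kᵢ = 1.494.
Both exceed 1, so a two-phase solution exists.
Iterate (Newton) starting at ψ = 0.5:
  ψ = 0.500: g = -0.0838, g' = -0.731 → ψ = 0.385
  ψ = 0.385: g = 0.0030, g' = -0.793 → ψ = 0.389
Converged at ψ = 0.389.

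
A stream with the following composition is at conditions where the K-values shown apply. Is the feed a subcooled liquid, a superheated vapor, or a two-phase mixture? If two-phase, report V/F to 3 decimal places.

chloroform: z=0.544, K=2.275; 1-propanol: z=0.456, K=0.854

ΣzᵢKᵢ = 1.627; Σzᵢ/Kᵢ = 0.773.
Since Σzᵢ/Kᵢ < 1 the mixture is above its dew point — single vapor phase.

superheated vapor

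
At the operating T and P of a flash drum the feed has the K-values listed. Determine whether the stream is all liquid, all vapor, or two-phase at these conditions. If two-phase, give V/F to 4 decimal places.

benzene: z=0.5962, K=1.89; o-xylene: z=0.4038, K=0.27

two-phase, V/F = 0.3630

ΣzᵢKᵢ = 1.2358; Σzᵢ/Kᵢ = 1.8110.
Both exceed 1, so a two-phase solution exists.
Let ψ = V/F and solve Σ zᵢ(Kᵢ−1)/(1+ψ(Kᵢ−1)) = 0.
Newton–Raphson from ψ = 0.5:
  ψ = 0.5000: g = -0.09700, g' = -0.7598 → ψ = 0.3723
  ψ = 0.3723: g = -0.00625, g' = -0.6722 → ψ = 0.3630
Converged at ψ = 0.3630.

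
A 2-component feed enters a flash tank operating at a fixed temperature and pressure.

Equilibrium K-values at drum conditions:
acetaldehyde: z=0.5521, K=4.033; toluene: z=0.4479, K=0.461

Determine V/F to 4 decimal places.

Binary case is linear: z₁(K₁−1)(1+V/F(K₂−1)) + z₂(K₂−1)(1+V/F(K₁−1)) = 0
⇒ V/F = [z₁(K₁−1)+z₂(K₂−1)] / [−(K₁−1)(K₂−1)] = 1.43310/1.63479 = 0.8766

V/F = 0.8766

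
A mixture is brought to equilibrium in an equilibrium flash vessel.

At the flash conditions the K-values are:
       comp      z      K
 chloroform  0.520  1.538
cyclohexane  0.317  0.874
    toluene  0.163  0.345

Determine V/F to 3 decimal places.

V/F = 0.573

Newton iteration, V/F⁰ = 0.5:
  V/F = 0.500: g = 0.0191, g' = -0.254 → V/F = 0.575
  V/F = 0.575: g = -0.0007, g' = -0.274 → V/F = 0.573
Converged at V/F = 0.573.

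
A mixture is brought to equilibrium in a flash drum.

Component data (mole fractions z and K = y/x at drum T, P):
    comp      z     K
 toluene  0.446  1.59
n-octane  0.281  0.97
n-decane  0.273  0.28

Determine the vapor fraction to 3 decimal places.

ψ = 0.191

Newton iteration, ψ⁰ = 0.5:
  ψ = 0.500: g = -0.1125, g' = -0.438 → ψ = 0.243
  ψ = 0.243: g = -0.0167, g' = -0.327 → ψ = 0.192
  ψ = 0.192: g = -0.0003, g' = -0.316 → ψ = 0.191
Converged at ψ = 0.191.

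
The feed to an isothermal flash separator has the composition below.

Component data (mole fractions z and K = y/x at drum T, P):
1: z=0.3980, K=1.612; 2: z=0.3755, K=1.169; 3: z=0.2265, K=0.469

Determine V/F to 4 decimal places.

Rachford–Rice: g(V/F) = Σ zᵢ(Kᵢ−1)/(1+V/F(Kᵢ−1)) = 0.
Feasibility: ΣzᵢKᵢ = 1.1868, Σzᵢ/Kᵢ = 1.0511 — both > 1, two phases present.
Iterate (Newton) starting at V/F = 0.36:
  V/F = 0.3600: g = 0.11072, g' = -0.2072 → V/F = 0.8943
  V/F = 0.8943: g = -0.01647, g' = -0.3019 → V/F = 0.8397
  V/F = 0.8397: g = -0.00058, g' = -0.2813 → V/F = 0.8376
Converged at V/F = 0.8376.

V/F = 0.8376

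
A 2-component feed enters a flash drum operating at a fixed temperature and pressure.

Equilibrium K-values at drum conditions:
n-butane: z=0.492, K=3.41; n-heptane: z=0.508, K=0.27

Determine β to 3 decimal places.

Rachford–Rice: g(β) = Σ zᵢ(Kᵢ−1)/(1+β(Kᵢ−1)) = 0.
g(0) = ΣzᵢKᵢ − 1 = 0.815 and g(1) = 1 − Σzᵢ/Kᵢ = -1.026, so a root lies in (0, 1).
Binary case is linear: z₁(K₁−1)(1+β(K₂−1)) + z₂(K₂−1)(1+β(K₁−1)) = 0
⇒ β = [z₁(K₁−1)+z₂(K₂−1)] / [−(K₁−1)(K₂−1)] = 0.8149/1.7593 = 0.463

β = 0.463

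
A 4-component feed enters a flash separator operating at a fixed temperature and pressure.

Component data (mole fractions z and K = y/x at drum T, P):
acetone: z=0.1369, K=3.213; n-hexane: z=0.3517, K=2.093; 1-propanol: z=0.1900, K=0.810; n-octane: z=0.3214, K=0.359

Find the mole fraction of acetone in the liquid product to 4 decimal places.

Let ψ = V/F and solve Σ zᵢ(Kᵢ−1)/(1+ψ(Kᵢ−1)) = 0.
Feasibility: ΣzᵢKᵢ = 1.4453, Σzᵢ/Kᵢ = 1.3405 — both > 1, two phases present.
Newton–Raphson from ψ = 0.5:
  ψ = 0.5000: g = 0.04931, g' = -0.6212 → ψ = 0.5794
  ψ = 0.5794: g = -0.00018, g' = -0.6291 → ψ = 0.5791
Converged at ψ = 0.5791.
Compositions from xᵢ = zᵢ/(1+ψ(Kᵢ−1)), yᵢ = Kᵢxᵢ:
  acetone: x = 0.0600, y = 0.1928
  n-hexane: x = 0.2154, y = 0.4508
  1-propanol: x = 0.2135, y = 0.1729
  n-octane: x = 0.5111, y = 0.1835

x_acetone = 0.0600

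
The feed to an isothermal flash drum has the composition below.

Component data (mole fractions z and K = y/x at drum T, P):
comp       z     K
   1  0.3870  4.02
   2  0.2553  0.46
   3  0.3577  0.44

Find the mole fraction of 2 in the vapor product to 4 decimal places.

Material balance + equilibrium reduce to Σ zᵢ(Kᵢ−1)/(1+β(Kᵢ−1)) = 0.
Feasibility: ΣzᵢKᵢ = 1.8306, Σzᵢ/Kᵢ = 1.4642 — both > 1, two phases present.
Newton–Raphson from β = 0.5:
  β = 0.5000: g = -0.00143, g' = -0.9163 → β = 0.4984
Converged at β = 0.4984.
Compositions from xᵢ = zᵢ/(1+β(Kᵢ−1)), yᵢ = Kᵢxᵢ:
  1: x = 0.1545, y = 0.6210
  2: x = 0.3493, y = 0.1607
  3: x = 0.4962, y = 0.2183

y_2 = 0.1607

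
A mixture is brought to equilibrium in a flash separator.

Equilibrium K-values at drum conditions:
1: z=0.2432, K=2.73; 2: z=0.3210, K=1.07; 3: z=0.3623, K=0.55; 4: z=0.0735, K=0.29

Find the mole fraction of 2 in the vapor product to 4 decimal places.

Rachford–Rice: g(β) = Σ zᵢ(Kᵢ−1)/(1+β(Kᵢ−1)) = 0.
g(0) = ΣzᵢKᵢ − 1 = 0.2280 and g(1) = 1 − Σzᵢ/Kᵢ = -0.3013, so a root lies in (0, 1).
Iterate (Newton) starting at β = 0.56:
  β = 0.5600: g = -0.06927, g' = -0.4225 → β = 0.3960
  β = 0.3960: g = 0.00054, g' = -0.4382 → β = 0.3973
Converged at β = 0.3973.
Compositions from xᵢ = zᵢ/(1+β(Kᵢ−1)), yᵢ = Kᵢxᵢ:
  1: x = 0.1441, y = 0.3935
  2: x = 0.3123, y = 0.3342
  3: x = 0.4412, y = 0.2426
  4: x = 0.1024, y = 0.0297

y_2 = 0.3342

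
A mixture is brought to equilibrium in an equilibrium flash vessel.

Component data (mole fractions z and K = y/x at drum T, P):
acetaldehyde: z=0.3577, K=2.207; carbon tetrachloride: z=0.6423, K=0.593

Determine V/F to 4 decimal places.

Material balance + equilibrium reduce to Σ zᵢ(Kᵢ−1)/(1+V/F(Kᵢ−1)) = 0.
g(0) = ΣzᵢKᵢ − 1 = 0.1703 and g(1) = 1 − Σzᵢ/Kᵢ = -0.2452, so a root lies in (0, 1).
Newton iteration, V/F⁰ = 0.33:
  V/F = 0.3300: g = 0.00679, g' = -0.4085 → V/F = 0.3466
  V/F = 0.3466: g = 0.00004, g' = -0.4033 → V/F = 0.3467
Converged at V/F = 0.3467.

V/F = 0.3467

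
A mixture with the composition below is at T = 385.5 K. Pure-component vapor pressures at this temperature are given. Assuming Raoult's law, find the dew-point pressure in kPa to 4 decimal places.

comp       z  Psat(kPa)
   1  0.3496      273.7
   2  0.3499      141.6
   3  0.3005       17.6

At the dew point ψ → 1, so Σzᵢ/Kᵢ = 1 with Kᵢ = Pᵢˢᵃᵗ/P ⇒ 1/P = Σzᵢ/Pᵢˢᵃᵗ.
1/P = 0.3496/273.7 + 0.3499/141.6 + 0.3005/17.6 = 0.0208222 ⇒ P = 48.0256 kPa

Pdew = 48.0256 kPa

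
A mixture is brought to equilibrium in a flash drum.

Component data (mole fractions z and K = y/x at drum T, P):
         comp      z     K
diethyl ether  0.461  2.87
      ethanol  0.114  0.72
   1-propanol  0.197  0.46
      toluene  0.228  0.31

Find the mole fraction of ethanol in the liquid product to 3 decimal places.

x_ethanol = 0.134

Rachford–Rice: g(V/F) = Σ zᵢ(Kᵢ−1)/(1+V/F(Kᵢ−1)) = 0.
Feasibility: ΣzᵢKᵢ = 1.566, Σzᵢ/Kᵢ = 1.483 — both > 1, two phases present.
Newton–Raphson from V/F = 0.35:
  V/F = 0.350: g = 0.1471, g' = -0.876 → V/F = 0.518
  V/F = 0.518: g = 0.0081, g' = -0.802 → V/F = 0.528
Converged at V/F = 0.528.
Compositions from xᵢ = zᵢ/(1+V/F(Kᵢ−1)), yᵢ = Kᵢxᵢ:
  diethyl ether: x = 0.232, y = 0.666
  ethanol: x = 0.134, y = 0.096
  1-propanol: x = 0.276, y = 0.127
  toluene: x = 0.359, y = 0.111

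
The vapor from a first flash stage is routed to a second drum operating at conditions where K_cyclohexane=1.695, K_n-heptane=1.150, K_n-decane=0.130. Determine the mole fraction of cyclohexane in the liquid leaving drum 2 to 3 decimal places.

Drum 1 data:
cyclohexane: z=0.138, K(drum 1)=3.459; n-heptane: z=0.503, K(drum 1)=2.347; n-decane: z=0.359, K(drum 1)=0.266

Drum 1:
Rachford–Rice: g(ψ₁) = Σ zᵢ(Kᵢ−1)/(1+ψ₁(Kᵢ−1)) = 0.
g(0) = ΣzᵢKᵢ − 1 = 0.753 and g(1) = 1 − Σzᵢ/Kᵢ = -0.604, so a root lies in (0, 1).
Newton iteration, ψ₁⁰ = 0.46:
  ψ₁ = 0.460: g = 0.1797, g' = -0.973 → ψ₁ = 0.645
  ψ₁ = 0.645: g = -0.0064, g' = -1.083 → ψ₁ = 0.639
Converged at ψ₁ = 0.639.
Drum-1 compositions:
  cyclohexane: x = 0.054, y = 0.186
  n-heptane: x = 0.270, y = 0.635
  n-decane: x = 0.676, y = 0.180
Drum-2 feed = drum-1 vapor: z₂ = (0.1857, 0.6345, 0.1798).
Drum 2:
Material balance + equilibrium reduce to Σ zᵢ(Kᵢ−1)/(1+ψ₂(Kᵢ−1)) = 0.
Check two-phase: ΣzᵢKᵢ = 1.068 > 1 and Σzᵢ/Kᵢ = 2.044 > 1, so g(0) = 0.068 > 0 and g(1) = -1.044 < 0.
Newton iteration, ψ₂⁰ = 0.53:
  ψ₂ = 0.530: g = -0.1078, g' = -0.529 → ψ₂ = 0.326
  ψ₂ = 0.326: g = -0.0225, g' = -0.338 → ψ₂ = 0.260
  ψ₂ = 0.260: g = -0.0012, g' = -0.305 → ψ₂ = 0.256
Converged at ψ₂ = 0.256.
  cyclohexane: x = 0.158, y = 0.267
  n-heptane: x = 0.611, y = 0.703
  n-decane: x = 0.231, y = 0.030

x_cyclohexane (drum 2) = 0.158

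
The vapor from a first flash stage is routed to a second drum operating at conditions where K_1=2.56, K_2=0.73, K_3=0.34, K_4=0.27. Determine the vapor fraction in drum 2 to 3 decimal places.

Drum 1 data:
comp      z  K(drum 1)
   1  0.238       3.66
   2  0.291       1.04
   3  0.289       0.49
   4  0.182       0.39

Drum 1:
Material balance + equilibrium reduce to Σ zᵢ(Kᵢ−1)/(1+ψ₁(Kᵢ−1)) = 0.
g(0) = ΣzᵢKᵢ − 1 = 0.386 and g(1) = 1 − Σzᵢ/Kᵢ = -0.401, so a root lies in (0, 1).
Iterate (Newton) starting at ψ₁ = 0.39:
  ψ₁ = 0.390: g = -0.0075, g' = -0.640 → ψ₁ = 0.378
Converged at ψ₁ = 0.378.
Drum-1 compositions:
  1: x = 0.119, y = 0.434
  2: x = 0.287, y = 0.298
  3: x = 0.358, y = 0.175
  4: x = 0.237, y = 0.092
Drum-2 feed = drum-1 vapor: z₂ = (0.4341, 0.2981, 0.1755, 0.0923).
Drum 2:
Material balance + equilibrium reduce to Σ zᵢ(Kᵢ−1)/(1+ψ₂(Kᵢ−1)) = 0.
Check two-phase: ΣzᵢKᵢ = 1.414 > 1 and Σzᵢ/Kᵢ = 1.436 > 1, so g(0) = 0.414 > 0 and g(1) = -0.436 < 0.
Iterate (Newton) starting at ψ₂ = 0.48:
  ψ₂ = 0.480: g = 0.0216, g' = -0.654 → ψ₂ = 0.513
Converged at ψ₂ = 0.513.
  1: x = 0.241, y = 0.617
  2: x = 0.346, y = 0.253
  3: x = 0.265, y = 0.090
  4: x = 0.148, y = 0.040

V/F (drum 2) = 0.513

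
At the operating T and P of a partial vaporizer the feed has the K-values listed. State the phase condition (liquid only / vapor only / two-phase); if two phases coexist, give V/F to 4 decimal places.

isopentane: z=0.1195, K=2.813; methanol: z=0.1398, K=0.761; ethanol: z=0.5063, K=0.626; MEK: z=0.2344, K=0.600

liquid only

ΣzᵢKᵢ = 0.9001; Σzᵢ/Kᵢ = 1.4256.
Since ΣzᵢKᵢ < 1 the mixture is below its bubble point — single liquid phase.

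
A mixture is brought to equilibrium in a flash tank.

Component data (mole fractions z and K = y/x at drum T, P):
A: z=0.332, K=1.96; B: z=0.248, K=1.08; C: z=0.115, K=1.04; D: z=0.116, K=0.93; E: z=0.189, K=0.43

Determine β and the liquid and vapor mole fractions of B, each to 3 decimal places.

Newton iteration, β⁰ = 0.36:
  β = 0.360: g = 0.1168, g' = -0.268 → β = 0.795
  β = 0.795: g = -0.0018, g' = -0.306 → β = 0.789
Converged at β = 0.789.
Compositions from xᵢ = zᵢ/(1+β(Kᵢ−1)), yᵢ = Kᵢxᵢ:
  A: x = 0.189, y = 0.370
  B: x = 0.233, y = 0.252
  C: x = 0.111, y = 0.116
  D: x = 0.123, y = 0.114
  E: x = 0.344, y = 0.148

β = 0.789, x_B = 0.233, y_B = 0.252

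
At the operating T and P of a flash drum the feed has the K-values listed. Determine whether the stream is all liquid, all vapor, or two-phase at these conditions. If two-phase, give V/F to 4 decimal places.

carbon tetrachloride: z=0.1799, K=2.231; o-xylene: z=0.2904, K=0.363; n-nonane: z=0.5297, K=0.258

ΣzᵢKᵢ = 0.6434; Σzᵢ/Kᵢ = 2.9337.
Since ΣzᵢKᵢ < 1 the mixture is below its bubble point — single liquid phase.

all liquid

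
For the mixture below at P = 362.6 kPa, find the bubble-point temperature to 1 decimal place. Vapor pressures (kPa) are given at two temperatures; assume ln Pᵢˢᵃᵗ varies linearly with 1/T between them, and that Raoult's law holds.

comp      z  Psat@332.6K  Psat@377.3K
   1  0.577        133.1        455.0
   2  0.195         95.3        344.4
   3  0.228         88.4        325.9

T = 373.0 K

Bubble-point temperature: ΣzᵢPᵢˢᵃᵗ(T) = P. Interpolate ln Pᵢˢᵃᵗ = aᵢ + bᵢ/T.
  T = 332.6 K: ΣzᵢPᵢˢᵃᵗ = 115.54 kPa
  T = 377.3 K: ΣzᵢPᵢˢᵃᵗ = 404.00 kPa
  T = 355.0 K: ΣzᵢPᵢˢᵃᵗ = 225.02 kPa
  T = 366.1 K: ΣzᵢPᵢˢᵃᵗ = 303.80 kPa
  T = 371.7 K: ΣzᵢPᵢˢᵃᵗ = 351.09 kPa
  T = 374.5 K: ΣzᵢPᵢˢᵃᵗ = 376.81 kPa
Interpolating between 371.7 K and 374.5 K gives T ≈ 373.0 K.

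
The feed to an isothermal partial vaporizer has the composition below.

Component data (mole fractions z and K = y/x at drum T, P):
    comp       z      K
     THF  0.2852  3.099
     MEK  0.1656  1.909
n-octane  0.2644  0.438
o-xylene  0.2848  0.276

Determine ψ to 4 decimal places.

ψ = 0.3479

Material balance + equilibrium reduce to Σ zᵢ(Kᵢ−1)/(1+ψ(Kᵢ−1)) = 0.
Check two-phase: ΣzᵢKᵢ = 1.3944 > 1 and Σzᵢ/Kᵢ = 1.8143 > 1, so g(0) = 0.3944 > 0 and g(1) = -0.8143 < 0.
Iterate (Newton) starting at ψ = 0.61:
  ψ = 0.6100: g = -0.23604, g' = -0.9705 → ψ = 0.3668
  ψ = 0.3668: g = -0.01679, g' = -0.8874 → ψ = 0.3479
Converged at ψ = 0.3479.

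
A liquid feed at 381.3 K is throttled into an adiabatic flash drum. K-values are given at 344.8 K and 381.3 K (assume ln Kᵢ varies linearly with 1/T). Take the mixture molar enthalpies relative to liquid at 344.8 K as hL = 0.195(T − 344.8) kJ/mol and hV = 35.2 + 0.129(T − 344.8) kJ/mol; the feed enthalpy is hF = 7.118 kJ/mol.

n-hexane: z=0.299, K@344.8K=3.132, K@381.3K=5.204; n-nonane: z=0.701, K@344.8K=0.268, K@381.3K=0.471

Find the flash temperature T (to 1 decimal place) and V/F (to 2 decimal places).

Adiabatic flash: solve Rachford–Rice at each trial T, then check hF = ψ·hV(T) + (1−ψ)·hL(T).
  T = 344.8 K: K = (3.132, 0.268), RR gives ψ = 0.080, H_out = 2.804 kJ/mol
  T = 381.3 K: K = (5.204, 0.471), RR gives ψ = 0.398, H_out = 20.184 kJ/mol
  T = 363.1 K: K = (4.092, 0.361), RR gives ψ = 0.241, H_out = 11.758 kJ/mol
  T = 354.0 K: K = (3.595, 0.312), RR gives ψ = 0.165, H_out = 7.490 kJ/mol
  T = 349.4 K: K = (3.359, 0.290), RR gives ψ = 0.124, H_out = 5.213 kJ/mol
  T = 351.7 K: K = (3.475, 0.301), RR gives ψ = 0.144, H_out = 6.365 kJ/mol
Linear interpolation between T = 351.7 (H_out = 6.365) and T = 354.0 (H_out = 7.490) on hF = 7.118 gives T ≈ 353.2 K, at which ψ = 0.16.

T = 353.2 K, V/F = 0.16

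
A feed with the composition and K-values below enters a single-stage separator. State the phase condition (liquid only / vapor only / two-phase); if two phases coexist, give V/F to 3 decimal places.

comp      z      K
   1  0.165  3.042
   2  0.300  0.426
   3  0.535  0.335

ΣzᵢKᵢ = 0.809; Σzᵢ/Kᵢ = 2.355.
Since ΣzᵢKᵢ < 1 the mixture is below its bubble point — single liquid phase.

liquid only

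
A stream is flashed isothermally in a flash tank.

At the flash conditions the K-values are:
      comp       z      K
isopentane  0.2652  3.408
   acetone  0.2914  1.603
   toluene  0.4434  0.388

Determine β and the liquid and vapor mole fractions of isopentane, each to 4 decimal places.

Rachford–Rice: g(β) = Σ zᵢ(Kᵢ−1)/(1+β(Kᵢ−1)) = 0.
Check two-phase: ΣzᵢKᵢ = 1.5430 > 1 and Σzᵢ/Kᵢ = 1.4024 > 1, so g(0) = 0.5430 > 0 and g(1) = -0.4024 < 0.
Newton–Raphson from β = 0.5:
  β = 0.5000: g = 0.03375, g' = -0.7239 → β = 0.5466
  β = 0.5466: g = 0.00009, g' = -0.7216 → β = 0.5467
Converged at β = 0.5467.
Compositions from xᵢ = zᵢ/(1+β(Kᵢ−1)), yᵢ = Kᵢxᵢ:
  isopentane: x = 0.1145, y = 0.3902
  acetone: x = 0.2192, y = 0.3513
  toluene: x = 0.6664, y = 0.2586

β = 0.5467, x_isopentane = 0.1145, y_isopentane = 0.3902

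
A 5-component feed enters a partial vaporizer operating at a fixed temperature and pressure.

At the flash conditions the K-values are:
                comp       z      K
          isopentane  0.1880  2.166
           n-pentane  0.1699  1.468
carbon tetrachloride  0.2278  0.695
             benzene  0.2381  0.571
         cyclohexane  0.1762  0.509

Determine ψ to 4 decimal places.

Material balance + equilibrium reduce to Σ zᵢ(Kᵢ−1)/(1+ψ(Kᵢ−1)) = 0.
Check two-phase: ΣzᵢKᵢ = 1.0406 > 1 and Σzᵢ/Kᵢ = 1.2935 > 1, so g(0) = 0.0406 > 0 and g(1) = -0.2935 < 0.
Newton–Raphson from ψ = 0.6:
  ψ = 0.6000: g = -0.15418, g' = -0.3077 → ψ = 0.0990
  ψ = 0.0990: g = 0.00326, g' = -0.3567 → ψ = 0.1081
  ψ = 0.1081: g = 0.00001, g' = -0.3535 → ψ = 0.1082
Converged at ψ = 0.1082.

ψ = 0.1082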